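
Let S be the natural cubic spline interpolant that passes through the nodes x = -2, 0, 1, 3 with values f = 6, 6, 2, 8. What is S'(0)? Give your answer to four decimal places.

Put M_i = S'' at the i-th knot. Here h = (2, 1, 2) and Δ = (0, -4, 3), so the interior equations h_(i-1)·M_(i-1) + 2(h_(i-1)+h_i)·M_i + h_i·M_(i+1) = 6(Δ_i − Δ_(i-1)) read
  2·M_0 + 6·M_1 + 1·M_2 = 6(Δ_1 - Δ_0) = -24
  1·M_1 + 6·M_2 + 2·M_3 = 6(Δ_2 - Δ_1) = 42
Natural end conditions: M_0 = M_3 = 0.
Solving: M_0 = 0, M_1 = -186/35, M_2 = 276/35, M_3 = 0.
On [0, 1], S'(x) = b_1 + 2c_1·x + 3d_1·x² with b_1 = Δ_1 - h_1(2M_1 + M_2)/6 = -124/35, c_1 = M_1/2 = -93/35, d_1 = (M_2 - M_1)/(6h_1) = 11/5. So S'(0) = -124/35.

-3.5429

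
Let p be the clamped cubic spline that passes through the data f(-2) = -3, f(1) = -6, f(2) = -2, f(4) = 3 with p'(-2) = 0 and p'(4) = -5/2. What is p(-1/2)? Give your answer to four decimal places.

With σ_i denoting the second derivative at x_i, h_i = 3, 1, 2, and Δ_i = (y_(i+1) − y_i)/h_i = -1, 4, 5/2:
  3·σ_0 + 8·σ_1 + 1·σ_2 = 6(Δ_1 - Δ_0) = 30
  1·σ_1 + 6·σ_2 + 2·σ_3 = 6(Δ_2 - Δ_1) = -9
Clamped end conditions give two more equations: 2h_0·σ_0 + h_0·σ_1 = 6(Δ_0 - p'(-2)) = -6 and h_2·σ_2 + 2h_2·σ_3 = 6(p'(4) - Δ_2) = -30.
Hence σ_0 = -74/21, σ_1 = 106/21, σ_2 = 4/21, σ_3 = -319/42.
On [-2, 1], p(x) = -3 + 0·(x + 2) - 37/21·(x + 2)² + 10/21·(x + 2)³.
With (x + 2) = 3/2: p(-1/2) = -75/14.

-5.3571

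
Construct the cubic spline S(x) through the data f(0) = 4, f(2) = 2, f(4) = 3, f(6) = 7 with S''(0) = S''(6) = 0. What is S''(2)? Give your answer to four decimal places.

0.9000

Put M_i = S'' at the i-th knot. Here h = (2, 2, 2) and Δ = (-1, 1/2, 2), so the interior equations h_(i-1)·M_(i-1) + 2(h_(i-1)+h_i)·M_i + h_i·M_(i+1) = 6(Δ_i − Δ_(i-1)) read
  2·M_0 + 8·M_1 + 2·M_2 = 6(Δ_1 - Δ_0) = 9
  2·M_1 + 8·M_2 + 2·M_3 = 6(Δ_2 - Δ_1) = 9
Natural end conditions: M_0 = M_3 = 0.
Solving: M_0 = 0, M_1 = 9/10, M_2 = 9/10, M_3 = 0.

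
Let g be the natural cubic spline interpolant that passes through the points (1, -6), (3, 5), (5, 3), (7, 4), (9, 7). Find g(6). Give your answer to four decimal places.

Write M_i for g''(x_i). With h_i = 2, 2, 2, 2 and divided differences Δ_i = 11/2, -1, 1/2, 3/2, the continuity of g' gives the tridiagonal system
  2·M_0 + 8·M_1 + 2·M_2 = 6(Δ_1 - Δ_0) = -39
  2·M_1 + 8·M_2 + 2·M_3 = 6(Δ_2 - Δ_1) = 9
  2·M_2 + 8·M_3 + 2·M_4 = 6(Δ_3 - Δ_2) = 6
Natural end conditions: M_0 = M_4 = 0.
Solving the tridiagonal system: M_0 = 0, M_1 = -615/112, M_2 = 69/28, M_3 = 15/112, M_4 = 0.
On [5, 7], g(x) = 3 - 19/16·(x - 5) + 69/56·(x - 5)² - 87/448·(x - 5)³.
With (x - 5) = 1: g(6) = 1277/448.

2.8504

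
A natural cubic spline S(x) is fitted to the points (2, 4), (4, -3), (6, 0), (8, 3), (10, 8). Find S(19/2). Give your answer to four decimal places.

With m_i denoting the second derivative at x_i, h_i = 2, 2, 2, 2, and Δ_i = (y_(i+1) − y_i)/h_i = -7/2, 3/2, 3/2, 5/2:
  2·m_0 + 8·m_1 + 2·m_2 = 6(Δ_1 - Δ_0) = 30
  2·m_1 + 8·m_2 + 2·m_3 = 6(Δ_2 - Δ_1) = 0
  2·m_2 + 8·m_3 + 2·m_4 = 6(Δ_3 - Δ_2) = 6
Natural end conditions: m_0 = m_4 = 0.
Forward elimination and back-substitution give m_0 = 0, m_1 = 57/14, m_2 = -9/7, m_3 = 15/14, m_4 = 0.
On [8, 10], S(x) = 3 + 25/14·(x - 8) + 15/28·(x - 8)² - 5/56·(x - 8)³.
With (x - 8) = 3/2: S(19/2) = 2949/448.

6.5826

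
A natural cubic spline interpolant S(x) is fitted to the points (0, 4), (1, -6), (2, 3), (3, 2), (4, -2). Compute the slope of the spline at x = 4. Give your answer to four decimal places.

-3.7500

Let M_i = S''(x_i). Step sizes h_i = 1, 1, 1, 1; slopes of the chords Δ_i = (y_(i+1) - y_i)/h_i = -10, 9, -1, -4.
  1·M_0 + 4·M_1 + 1·M_2 = 6(Δ_1 - Δ_0) = 114
  1·M_1 + 4·M_2 + 1·M_3 = 6(Δ_2 - Δ_1) = -60
  1·M_2 + 4·M_3 + 1·M_4 = 6(Δ_3 - Δ_2) = -18
Natural end conditions: M_0 = M_4 = 0.
Solving: M_0 = 0, M_1 = 69/2, M_2 = -24, M_3 = 3/2, M_4 = 0.
On [3, 4], S'(x) = b_3 + 2c_3·(x - 3) + 3d_3·(x - 3)² with b_3 = Δ_3 - h_3(2M_3 + M_4)/6 = -9/2, c_3 = M_3/2 = 3/4, d_3 = (M_4 - M_3)/(6h_3) = -1/4. So S'(4) = -15/4.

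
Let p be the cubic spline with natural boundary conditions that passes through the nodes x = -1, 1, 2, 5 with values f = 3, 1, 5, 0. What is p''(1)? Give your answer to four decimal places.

5.8298

Put M_i = p'' at the i-th knot. Here h = (2, 1, 3) and Δ = (-1, 4, -5/3), so the interior equations h_(i-1)·M_(i-1) + 2(h_(i-1)+h_i)·M_i + h_i·M_(i+1) = 6(Δ_i − Δ_(i-1)) read
  2·M_0 + 6·M_1 + 1·M_2 = 6(Δ_1 - Δ_0) = 30
  1·M_1 + 8·M_2 + 3·M_3 = 6(Δ_2 - Δ_1) = -34
Natural end conditions: M_0 = M_3 = 0.
Solving the tridiagonal system: M_0 = 0, M_1 = 274/47, M_2 = -234/47, M_3 = 0.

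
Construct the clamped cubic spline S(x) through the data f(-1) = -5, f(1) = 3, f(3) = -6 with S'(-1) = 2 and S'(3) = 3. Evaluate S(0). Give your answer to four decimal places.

Write m_i for S''(x_i). With h_i = 2, 2 and divided differences Δ_i = 4, -9/2, the continuity of S' gives the tridiagonal system
  2·m_0 + 8·m_1 + 2·m_2 = 6(Δ_1 - Δ_0) = -51
Clamped end conditions give two more equations: 2h_0·m_0 + h_0·m_1 = 6(Δ_0 - S'(-1)) = 12 and h_1·m_1 + 2h_1·m_2 = 6(S'(3) - Δ_1) = 45.
Forward elimination and back-substitution give m_0 = 77/8, m_1 = -53/4, m_2 = 143/8.
On [-1, 1], S(x) = -5 + 2·(x + 1) + 77/16·(x + 1)² - 61/32·(x + 1)³.
With (x + 1) = 1: S(0) = -3/32.

-0.0938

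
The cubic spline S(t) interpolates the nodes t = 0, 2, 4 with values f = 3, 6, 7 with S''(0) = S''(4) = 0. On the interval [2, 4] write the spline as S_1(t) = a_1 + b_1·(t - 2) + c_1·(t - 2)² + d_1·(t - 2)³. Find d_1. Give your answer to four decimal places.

Let m_i = S''(x_i). Step sizes h_i = 2, 2; slopes of the chords Δ_i = (y_(i+1) - y_i)/h_i = 3/2, 1/2.
  2·m_0 + 8·m_1 + 2·m_2 = 6(Δ_1 - Δ_0) = -6
Natural end conditions: m_0 = m_2 = 0.
Forward elimination and back-substitution give m_0 = 0, m_1 = -3/4, m_2 = 0.
On [2, 4], with S_1(t) = a_1 + b_1·(t - 2) + c_1·(t - 2)² + d_1·(t - 2)³: c_1 = m_1/2 = -3/8, d_1 = (m_2 - m_1)/(6h_1) = 1/16, b_1 = Δ_1 - h_1(2m_1 + m_2)/6 = 1.

0.0625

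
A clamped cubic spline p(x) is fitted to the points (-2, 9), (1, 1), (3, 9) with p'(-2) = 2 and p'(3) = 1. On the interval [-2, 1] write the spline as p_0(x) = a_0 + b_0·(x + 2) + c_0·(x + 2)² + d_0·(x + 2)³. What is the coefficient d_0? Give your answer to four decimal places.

0.9593

Let m_i = p''(x_i). Step sizes h_i = 3, 2; slopes of the chords Δ_i = (y_(i+1) - y_i)/h_i = -8/3, 4.
  3·m_0 + 10·m_1 + 2·m_2 = 6(Δ_1 - Δ_0) = 40
Clamped end conditions give two more equations: 2h_0·m_0 + h_0·m_1 = 6(Δ_0 - p'(-2)) = -28 and h_1·m_1 + 2h_1·m_2 = 6(p'(3) - Δ_1) = -18.
Forward elimination and back-substitution give m_0 = -133/15, m_1 = 42/5, m_2 = -87/10.
On [-2, 1], with p_0(x) = a_0 + b_0·(x + 2) + c_0·(x + 2)² + d_0·(x + 2)³: c_0 = m_0/2 = -133/30, d_0 = (m_1 - m_0)/(6h_0) = 259/270, b_0 = Δ_0 - h_0(2m_0 + m_1)/6 = 2.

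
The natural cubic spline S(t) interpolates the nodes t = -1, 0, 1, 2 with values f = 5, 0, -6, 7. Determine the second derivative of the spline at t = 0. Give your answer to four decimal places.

Put m_i = S'' at the i-th knot. Here h = (1, 1, 1) and Δ = (-5, -6, 13), so the interior equations h_(i-1)·m_(i-1) + 2(h_(i-1)+h_i)·m_i + h_i·m_(i+1) = 6(Δ_i − Δ_(i-1)) read
  1·m_0 + 4·m_1 + 1·m_2 = 6(Δ_1 - Δ_0) = -6
  1·m_1 + 4·m_2 + 1·m_3 = 6(Δ_2 - Δ_1) = 114
Natural end conditions: m_0 = m_3 = 0.
Forward elimination and back-substitution give m_0 = 0, m_1 = -46/5, m_2 = 154/5, m_3 = 0.

-9.2000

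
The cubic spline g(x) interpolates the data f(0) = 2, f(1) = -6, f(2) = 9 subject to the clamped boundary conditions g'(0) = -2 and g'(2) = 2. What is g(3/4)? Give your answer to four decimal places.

-5.5820

Write m_i for g''(x_i). With h_i = 1, 1 and divided differences Δ_i = -8, 15, the continuity of g' gives the tridiagonal system
  1·m_0 + 4·m_1 + 1·m_2 = 6(Δ_1 - Δ_0) = 138
Clamped end conditions give two more equations: 2h_0·m_0 + h_0·m_1 = 6(Δ_0 - g'(0)) = -36 and h_1·m_1 + 2h_1·m_2 = 6(g'(2) - Δ_1) = -78.
Hence m_0 = -101/2, m_1 = 65, m_2 = -143/2.
On [0, 1], g(x) = 2 - 2·x - 101/4·x² + 77/4·x³.
With x = 3/4: g(3/4) = -1429/256.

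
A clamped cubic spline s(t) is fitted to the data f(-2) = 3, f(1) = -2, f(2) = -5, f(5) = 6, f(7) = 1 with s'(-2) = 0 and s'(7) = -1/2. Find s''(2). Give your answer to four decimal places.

Let M_i = s''(x_i). Step sizes h_i = 3, 1, 3, 2; slopes of the chords Δ_i = (y_(i+1) - y_i)/h_i = -5/3, -3, 11/3, -5/2.
  3·M_0 + 8·M_1 + 1·M_2 = 6(Δ_1 - Δ_0) = -8
  1·M_1 + 8·M_2 + 3·M_3 = 6(Δ_2 - Δ_1) = 40
  3·M_2 + 10·M_3 + 2·M_4 = 6(Δ_3 - Δ_2) = -37
Clamped end conditions give two more equations: 2h_0·M_0 + h_0·M_1 = 6(Δ_0 - s'(-2)) = -10 and h_3·M_3 + 2h_3·M_4 = 6(s'(7) - Δ_3) = 12.
Solving: M_0 = -73/89, M_1 = -452/267, M_2 = 2137/267, M_3 = -1988/267, M_4 = 1795/267.

8.0037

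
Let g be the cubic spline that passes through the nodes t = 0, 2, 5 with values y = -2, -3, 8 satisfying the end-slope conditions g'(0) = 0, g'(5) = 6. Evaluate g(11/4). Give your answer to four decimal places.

With m_i denoting the second derivative at x_i, h_i = 2, 3, and Δ_i = (y_(i+1) − y_i)/h_i = -1/2, 11/3:
  2·m_0 + 10·m_1 + 3·m_2 = 6(Δ_1 - Δ_0) = 25
Clamped end conditions give two more equations: 2h_0·m_0 + h_0·m_1 = 6(Δ_0 - g'(0)) = -3 and h_1·m_1 + 2h_1·m_2 = 6(g'(5) - Δ_1) = 14.
Hence m_0 = -41/20, m_1 = 13/5, m_2 = 31/30.
On [2, 5], g(t) = -3 + 11/20·(t - 2) + 13/10·(t - 2)² - 47/540·(t - 2)³.
With (t - 2) = 3/4: g(11/4) = -2423/1280.

-1.8930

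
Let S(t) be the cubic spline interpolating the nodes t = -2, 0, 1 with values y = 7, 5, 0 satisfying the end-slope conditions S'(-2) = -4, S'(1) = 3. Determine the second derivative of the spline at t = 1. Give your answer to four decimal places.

30.3333

Put M_i = S'' at the i-th knot. Here h = (2, 1) and Δ = (-1, -5), so the interior equations h_(i-1)·M_(i-1) + 2(h_(i-1)+h_i)·M_i + h_i·M_(i+1) = 6(Δ_i − Δ_(i-1)) read
  2·M_0 + 6·M_1 + 1·M_2 = 6(Δ_1 - Δ_0) = -24
Clamped end conditions give two more equations: 2h_0·M_0 + h_0·M_1 = 6(Δ_0 - S'(-2)) = 18 and h_1·M_1 + 2h_1·M_2 = 6(S'(1) - Δ_1) = 48.
Solving: M_0 = 65/6, M_1 = -38/3, M_2 = 91/3.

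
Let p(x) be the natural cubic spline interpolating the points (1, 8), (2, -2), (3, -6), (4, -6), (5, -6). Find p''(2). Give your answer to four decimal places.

7.9286

With M_i denoting the second derivative at x_i, h_i = 1, 1, 1, 1, and Δ_i = (y_(i+1) − y_i)/h_i = -10, -4, 0, 0:
  1·M_0 + 4·M_1 + 1·M_2 = 6(Δ_1 - Δ_0) = 36
  1·M_1 + 4·M_2 + 1·M_3 = 6(Δ_2 - Δ_1) = 24
  1·M_2 + 4·M_3 + 1·M_4 = 6(Δ_3 - Δ_2) = 0
Natural end conditions: M_0 = M_4 = 0.
Solving the tridiagonal system: M_0 = 0, M_1 = 111/14, M_2 = 30/7, M_3 = -15/14, M_4 = 0.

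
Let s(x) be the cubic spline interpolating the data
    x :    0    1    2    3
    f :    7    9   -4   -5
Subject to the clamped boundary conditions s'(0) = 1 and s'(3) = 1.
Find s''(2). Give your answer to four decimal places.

Write σ_i for s''(x_i). With h_i = 1, 1, 1 and divided differences Δ_i = 2, -13, -1, the continuity of s' gives the tridiagonal system
  1·σ_0 + 4·σ_1 + 1·σ_2 = 6(Δ_1 - Δ_0) = -90
  1·σ_1 + 4·σ_2 + 1·σ_3 = 6(Δ_2 - Δ_1) = 72
Clamped end conditions give two more equations: 2h_0·σ_0 + h_0·σ_1 = 6(Δ_0 - s'(0)) = 6 and h_2·σ_2 + 2h_2·σ_3 = 6(s'(3) - Δ_2) = 12.
Hence σ_0 = 102/5, σ_1 = -174/5, σ_2 = 144/5, σ_3 = -42/5.

28.8000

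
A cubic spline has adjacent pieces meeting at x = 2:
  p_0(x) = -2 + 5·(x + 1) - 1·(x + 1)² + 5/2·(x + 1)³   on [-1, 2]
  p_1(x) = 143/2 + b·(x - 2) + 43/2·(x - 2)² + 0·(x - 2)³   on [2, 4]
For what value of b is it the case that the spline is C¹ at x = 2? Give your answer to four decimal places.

66.5000

p_0'(x) = 5 - 2·(x + 1) + 15/2·(x + 1)², so p_0'(2) = 133/2. On the right, p_1'(2) = b, so b = 133/2.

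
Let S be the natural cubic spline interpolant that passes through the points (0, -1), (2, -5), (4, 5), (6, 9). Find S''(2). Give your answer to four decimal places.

Put M_i = S'' at the i-th knot. Here h = (2, 2, 2) and Δ = (-2, 5, 2), so the interior equations h_(i-1)·M_(i-1) + 2(h_(i-1)+h_i)·M_i + h_i·M_(i+1) = 6(Δ_i − Δ_(i-1)) read
  2·M_0 + 8·M_1 + 2·M_2 = 6(Δ_1 - Δ_0) = 42
  2·M_1 + 8·M_2 + 2·M_3 = 6(Δ_2 - Δ_1) = -18
Natural end conditions: M_0 = M_3 = 0.
Solving: M_0 = 0, M_1 = 31/5, M_2 = -19/5, M_3 = 0.

6.2000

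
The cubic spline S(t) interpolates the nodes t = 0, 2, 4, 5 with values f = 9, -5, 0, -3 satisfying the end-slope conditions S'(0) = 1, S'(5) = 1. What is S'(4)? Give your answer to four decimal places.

Put σ_i = S'' at the i-th knot. Here h = (2, 2, 1) and Δ = (-7, 5/2, -3), so the interior equations h_(i-1)·σ_(i-1) + 2(h_(i-1)+h_i)·σ_i + h_i·σ_(i+1) = 6(Δ_i − Δ_(i-1)) read
  2·σ_0 + 8·σ_1 + 2·σ_2 = 6(Δ_1 - Δ_0) = 57
  2·σ_1 + 6·σ_2 + 1·σ_3 = 6(Δ_2 - Δ_1) = -33
Clamped end conditions give two more equations: 2h_0·σ_0 + h_0·σ_1 = 6(Δ_0 - S'(0)) = -48 and h_2·σ_2 + 2h_2·σ_3 = 6(S'(5) - Δ_2) = 24.
Hence σ_0 = -909/46, σ_1 = 357/23, σ_2 = -318/23, σ_3 = 435/23.
On [4, 5], S'(t) = b_2 + 2c_2·(t - 4) + 3d_2·(t - 4)² with b_2 = Δ_2 - h_2(2σ_2 + σ_3)/6 = -71/46, c_2 = σ_2/2 = -159/23, d_2 = (σ_3 - σ_2)/(6h_2) = 251/46. So S'(4) = -71/46.

-1.5435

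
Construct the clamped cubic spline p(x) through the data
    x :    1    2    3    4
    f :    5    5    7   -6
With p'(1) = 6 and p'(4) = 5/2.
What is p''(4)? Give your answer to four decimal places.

69.0667

With m_i denoting the second derivative at x_i, h_i = 1, 1, 1, and Δ_i = (y_(i+1) − y_i)/h_i = 0, 2, -13:
  1·m_0 + 4·m_1 + 1·m_2 = 6(Δ_1 - Δ_0) = 12
  1·m_1 + 4·m_2 + 1·m_3 = 6(Δ_2 - Δ_1) = -90
Clamped end conditions give two more equations: 2h_0·m_0 + h_0·m_1 = 6(Δ_0 - p'(1)) = -36 and h_2·m_2 + 2h_2·m_3 = 6(p'(4) - Δ_2) = 93.
Hence m_0 = -431/15, m_1 = 322/15, m_2 = -677/15, m_3 = 1036/15.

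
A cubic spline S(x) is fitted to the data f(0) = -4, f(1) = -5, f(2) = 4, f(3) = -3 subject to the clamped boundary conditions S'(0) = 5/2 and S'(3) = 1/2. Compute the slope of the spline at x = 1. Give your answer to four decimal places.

Write M_i for S''(x_i). With h_i = 1, 1, 1 and divided differences Δ_i = -1, 9, -7, the continuity of S' gives the tridiagonal system
  1·M_0 + 4·M_1 + 1·M_2 = 6(Δ_1 - Δ_0) = 60
  1·M_1 + 4·M_2 + 1·M_3 = 6(Δ_2 - Δ_1) = -96
Clamped end conditions give two more equations: 2h_0·M_0 + h_0·M_1 = 6(Δ_0 - S'(0)) = -21 and h_2·M_2 + 2h_2·M_3 = 6(S'(3) - Δ_2) = 45.
Hence M_0 = -401/15, M_1 = 487/15, M_2 = -647/15, M_3 = 661/15.
On [1, 2], S'(x) = b_1 + 2c_1·(x - 1) + 3d_1·(x - 1)² with b_1 = Δ_1 - h_1(2M_1 + M_2)/6 = 161/30, c_1 = M_1/2 = 487/30, d_1 = (M_2 - M_1)/(6h_1) = -63/5. So S'(1) = 161/30.

5.3667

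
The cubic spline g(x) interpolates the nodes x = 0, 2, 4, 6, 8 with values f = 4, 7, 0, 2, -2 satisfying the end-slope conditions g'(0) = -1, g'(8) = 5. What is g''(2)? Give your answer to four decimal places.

-7.3929

Write m_i for g''(x_i). With h_i = 2, 2, 2, 2 and divided differences Δ_i = 3/2, -7/2, 1, -2, the continuity of g' gives the tridiagonal system
  2·m_0 + 8·m_1 + 2·m_2 = 6(Δ_1 - Δ_0) = -30
  2·m_1 + 8·m_2 + 2·m_3 = 6(Δ_2 - Δ_1) = 27
  2·m_2 + 8·m_3 + 2·m_4 = 6(Δ_3 - Δ_2) = -18
Clamped end conditions give two more equations: 2h_0·m_0 + h_0·m_1 = 6(Δ_0 - g'(0)) = 15 and h_3·m_3 + 2h_3·m_4 = 6(g'(8) - Δ_3) = 42.
Solving: m_0 = 417/56, m_1 = -207/28, m_2 = 57/8, m_3 = -213/28, m_4 = 801/56.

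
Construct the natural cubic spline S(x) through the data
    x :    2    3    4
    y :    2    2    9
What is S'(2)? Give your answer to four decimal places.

-1.7500

Put σ_i = S'' at the i-th knot. Here h = (1, 1) and Δ = (0, 7), so the interior equations h_(i-1)·σ_(i-1) + 2(h_(i-1)+h_i)·σ_i + h_i·σ_(i+1) = 6(Δ_i − Δ_(i-1)) read
  1·σ_0 + 4·σ_1 + 1·σ_2 = 6(Δ_1 - Δ_0) = 42
Natural end conditions: σ_0 = σ_2 = 0.
Solving: σ_0 = 0, σ_1 = 21/2, σ_2 = 0.
On [2, 3], S'(x) = b_0 + 2c_0·(x - 2) + 3d_0·(x - 2)² with b_0 = Δ_0 - h_0(2σ_0 + σ_1)/6 = -7/4, c_0 = σ_0/2 = 0, d_0 = (σ_1 - σ_0)/(6h_0) = 7/4. So S'(2) = -7/4.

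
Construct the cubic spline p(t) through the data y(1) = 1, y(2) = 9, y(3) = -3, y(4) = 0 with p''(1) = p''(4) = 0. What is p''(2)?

-38

Write M_i for p''(x_i). With h_i = 1, 1, 1 and divided differences Δ_i = 8, -12, 3, the continuity of p' gives the tridiagonal system
  1·M_0 + 4·M_1 + 1·M_2 = 6(Δ_1 - Δ_0) = -120
  1·M_1 + 4·M_2 + 1·M_3 = 6(Δ_2 - Δ_1) = 90
Natural end conditions: M_0 = M_3 = 0.
Solving the tridiagonal system: M_0 = 0, M_1 = -38, M_2 = 32, M_3 = 0.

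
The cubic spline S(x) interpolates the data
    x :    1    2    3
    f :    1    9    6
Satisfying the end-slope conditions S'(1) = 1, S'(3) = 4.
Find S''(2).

Write m_i for S''(x_i). With h_i = 1, 1 and divided differences Δ_i = 8, -3, the continuity of S' gives the tridiagonal system
  1·m_0 + 4·m_1 + 1·m_2 = 6(Δ_1 - Δ_0) = -66
Clamped end conditions give two more equations: 2h_0·m_0 + h_0·m_1 = 6(Δ_0 - S'(1)) = 42 and h_1·m_1 + 2h_1·m_2 = 6(S'(3) - Δ_1) = 42.
Forward elimination and back-substitution give m_0 = 39, m_1 = -36, m_2 = 39.

-36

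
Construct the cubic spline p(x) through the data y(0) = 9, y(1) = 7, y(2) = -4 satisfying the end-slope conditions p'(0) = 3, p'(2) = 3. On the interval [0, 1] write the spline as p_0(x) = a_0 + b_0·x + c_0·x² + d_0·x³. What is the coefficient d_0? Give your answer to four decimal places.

-4.2500

With m_i denoting the second derivative at x_i, h_i = 1, 1, and Δ_i = (y_(i+1) − y_i)/h_i = -2, -11:
  1·m_0 + 4·m_1 + 1·m_2 = 6(Δ_1 - Δ_0) = -54
Clamped end conditions give two more equations: 2h_0·m_0 + h_0·m_1 = 6(Δ_0 - p'(0)) = -30 and h_1·m_1 + 2h_1·m_2 = 6(p'(2) - Δ_1) = 84.
Solving: m_0 = -3/2, m_1 = -27, m_2 = 111/2.
On [0, 1], with p_0(x) = a_0 + b_0·x + c_0·x² + d_0·x³: c_0 = m_0/2 = -3/4, d_0 = (m_1 - m_0)/(6h_0) = -17/4, b_0 = Δ_0 - h_0(2m_0 + m_1)/6 = 3.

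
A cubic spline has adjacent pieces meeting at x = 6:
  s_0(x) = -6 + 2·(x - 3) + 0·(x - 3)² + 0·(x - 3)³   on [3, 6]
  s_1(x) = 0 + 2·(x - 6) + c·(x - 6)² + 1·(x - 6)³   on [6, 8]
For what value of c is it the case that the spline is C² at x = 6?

s_0''(x) = 0 + 0·(x - 3), so s_0''(6) = 0. On the right, s_1''(6) = 2c, so c = 0.

0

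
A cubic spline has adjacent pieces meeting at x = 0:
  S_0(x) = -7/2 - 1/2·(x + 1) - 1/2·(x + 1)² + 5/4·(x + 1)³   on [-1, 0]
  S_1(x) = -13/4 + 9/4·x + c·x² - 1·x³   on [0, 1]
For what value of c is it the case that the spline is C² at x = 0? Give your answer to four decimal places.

3.2500

S_0''(x) = -1 + 15/2·(x + 1), so S_0''(0) = 13/2. On the right, S_1''(0) = 2c, so c = 13/4.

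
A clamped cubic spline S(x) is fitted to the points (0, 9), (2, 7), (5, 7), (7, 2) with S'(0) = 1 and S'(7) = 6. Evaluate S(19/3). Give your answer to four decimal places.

0.9306

Let σ_i = S''(x_i). Step sizes h_i = 2, 3, 2; slopes of the chords Δ_i = (y_(i+1) - y_i)/h_i = -1, 0, -5/2.
  2·σ_0 + 10·σ_1 + 3·σ_2 = 6(Δ_1 - Δ_0) = 6
  3·σ_1 + 10·σ_2 + 2·σ_3 = 6(Δ_2 - Δ_1) = -15
Clamped end conditions give two more equations: 2h_0·σ_0 + h_0·σ_1 = 6(Δ_0 - S'(0)) = -12 and h_2·σ_2 + 2h_2·σ_3 = 6(S'(7) - Δ_2) = 51.
Hence σ_0 = -147/32, σ_1 = 51/16, σ_2 = -89/16, σ_3 = 497/32.
On [5, 7], S(x) = 7 - 127/32·(x - 5) - 89/32·(x - 5)² + 225/128·(x - 5)³.
With (x - 5) = 4/3: S(19/3) = 67/72.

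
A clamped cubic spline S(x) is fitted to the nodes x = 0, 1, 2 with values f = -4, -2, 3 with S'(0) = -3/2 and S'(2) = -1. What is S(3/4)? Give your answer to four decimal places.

-3.2090

Put M_i = S'' at the i-th knot. Here h = (1, 1) and Δ = (2, 5), so the interior equations h_(i-1)·M_(i-1) + 2(h_(i-1)+h_i)·M_i + h_i·M_(i+1) = 6(Δ_i − Δ_(i-1)) read
  1·M_0 + 4·M_1 + 1·M_2 = 6(Δ_1 - Δ_0) = 18
Clamped end conditions give two more equations: 2h_0·M_0 + h_0·M_1 = 6(Δ_0 - S'(0)) = 21 and h_1·M_1 + 2h_1·M_2 = 6(S'(2) - Δ_1) = -36.
Solving: M_0 = 25/4, M_1 = 17/2, M_2 = -89/4.
On [0, 1], S(x) = -4 - 3/2·x + 25/8·x² + 3/8·x³.
With x = 3/4: S(3/4) = -1643/512.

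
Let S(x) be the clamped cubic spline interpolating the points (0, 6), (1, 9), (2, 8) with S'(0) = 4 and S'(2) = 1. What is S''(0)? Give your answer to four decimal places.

1.5000

With σ_i denoting the second derivative at x_i, h_i = 1, 1, and Δ_i = (y_(i+1) − y_i)/h_i = 3, -1:
  1·σ_0 + 4·σ_1 + 1·σ_2 = 6(Δ_1 - Δ_0) = -24
Clamped end conditions give two more equations: 2h_0·σ_0 + h_0·σ_1 = 6(Δ_0 - S'(0)) = -6 and h_1·σ_1 + 2h_1·σ_2 = 6(S'(2) - Δ_1) = 12.
Hence σ_0 = 3/2, σ_1 = -9, σ_2 = 21/2.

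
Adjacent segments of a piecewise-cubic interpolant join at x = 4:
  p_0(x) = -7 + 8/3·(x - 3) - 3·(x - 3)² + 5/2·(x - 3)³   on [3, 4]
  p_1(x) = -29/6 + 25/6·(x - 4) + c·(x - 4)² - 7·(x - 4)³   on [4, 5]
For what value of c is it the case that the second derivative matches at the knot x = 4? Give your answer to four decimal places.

p_0''(x) = -6 + 15·(x - 3), so p_0''(4) = 9. On the right, p_1''(4) = 2c, so c = 9/2.

4.5000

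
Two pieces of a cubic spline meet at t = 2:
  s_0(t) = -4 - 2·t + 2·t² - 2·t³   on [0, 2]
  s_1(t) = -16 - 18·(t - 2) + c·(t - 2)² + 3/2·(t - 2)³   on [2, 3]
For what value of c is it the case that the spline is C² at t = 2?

-10

s_0''(t) = 4 - 12·t, so s_0''(2) = -20. On the right, s_1''(2) = 2c, so c = -10.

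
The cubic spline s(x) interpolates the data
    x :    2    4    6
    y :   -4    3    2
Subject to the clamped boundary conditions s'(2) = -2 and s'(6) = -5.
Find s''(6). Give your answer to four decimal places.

-4.5000

With M_i denoting the second derivative at x_i, h_i = 2, 2, and Δ_i = (y_(i+1) − y_i)/h_i = 7/2, -1/2:
  2·M_0 + 8·M_1 + 2·M_2 = 6(Δ_1 - Δ_0) = -24
Clamped end conditions give two more equations: 2h_0·M_0 + h_0·M_1 = 6(Δ_0 - s'(2)) = 33 and h_1·M_1 + 2h_1·M_2 = 6(s'(6) - Δ_1) = -27.
Solving the tridiagonal system: M_0 = 21/2, M_1 = -9/2, M_2 = -9/2.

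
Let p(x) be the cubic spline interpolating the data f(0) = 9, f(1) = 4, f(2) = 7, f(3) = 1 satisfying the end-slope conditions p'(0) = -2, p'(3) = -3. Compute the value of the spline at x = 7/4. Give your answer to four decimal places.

Put m_i = p'' at the i-th knot. Here h = (1, 1, 1) and Δ = (-5, 3, -6), so the interior equations h_(i-1)·m_(i-1) + 2(h_(i-1)+h_i)·m_i + h_i·m_(i+1) = 6(Δ_i − Δ_(i-1)) read
  1·m_0 + 4·m_1 + 1·m_2 = 6(Δ_1 - Δ_0) = 48
  1·m_1 + 4·m_2 + 1·m_3 = 6(Δ_2 - Δ_1) = -54
Clamped end conditions give two more equations: 2h_0·m_0 + h_0·m_1 = 6(Δ_0 - p'(0)) = -18 and h_2·m_2 + 2h_2·m_3 = 6(p'(3) - Δ_2) = 18.
Hence m_0 = -62/3, m_1 = 70/3, m_2 = -74/3, m_3 = 64/3.
On [1, 2], p(x) = 4 - 2/3·(x - 1) + 35/3·(x - 1)² - 8·(x - 1)³.
With (x - 1) = 3/4: p(7/4) = 107/16.

6.6875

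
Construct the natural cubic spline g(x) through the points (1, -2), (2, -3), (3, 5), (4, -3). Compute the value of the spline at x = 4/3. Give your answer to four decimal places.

With M_i denoting the second derivative at x_i, h_i = 1, 1, 1, and Δ_i = (y_(i+1) − y_i)/h_i = -1, 8, -8:
  1·M_0 + 4·M_1 + 1·M_2 = 6(Δ_1 - Δ_0) = 54
  1·M_1 + 4·M_2 + 1·M_3 = 6(Δ_2 - Δ_1) = -96
Natural end conditions: M_0 = M_3 = 0.
Hence M_0 = 0, M_1 = 104/5, M_2 = -146/5, M_3 = 0.
On [1, 2], g(x) = -2 - 67/15·(x - 1) + 0·(x - 1)² + 52/15·(x - 1)³.
With (x - 1) = 1/3: g(4/3) = -1361/405.

-3.3605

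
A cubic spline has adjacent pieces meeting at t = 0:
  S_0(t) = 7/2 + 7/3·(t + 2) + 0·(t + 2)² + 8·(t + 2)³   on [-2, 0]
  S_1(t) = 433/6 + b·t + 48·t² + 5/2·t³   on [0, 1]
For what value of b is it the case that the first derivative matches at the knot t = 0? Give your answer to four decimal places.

98.3333

S_0'(t) = 7/3 + 0·(t + 2) + 24·(t + 2)², so S_0'(0) = 295/3. On the right, S_1'(0) = b, so b = 295/3.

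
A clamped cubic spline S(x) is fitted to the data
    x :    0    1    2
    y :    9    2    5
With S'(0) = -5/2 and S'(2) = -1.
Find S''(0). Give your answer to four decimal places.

-27.7500

Write m_i for S''(x_i). With h_i = 1, 1 and divided differences Δ_i = -7, 3, the continuity of S' gives the tridiagonal system
  1·m_0 + 4·m_1 + 1·m_2 = 6(Δ_1 - Δ_0) = 60
Clamped end conditions give two more equations: 2h_0·m_0 + h_0·m_1 = 6(Δ_0 - S'(0)) = -27 and h_1·m_1 + 2h_1·m_2 = 6(S'(2) - Δ_1) = -24.
Hence m_0 = -111/4, m_1 = 57/2, m_2 = -105/4.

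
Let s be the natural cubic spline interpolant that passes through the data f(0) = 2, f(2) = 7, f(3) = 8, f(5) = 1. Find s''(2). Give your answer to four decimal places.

-0.7714

With m_i denoting the second derivative at x_i, h_i = 2, 1, 2, and Δ_i = (y_(i+1) − y_i)/h_i = 5/2, 1, -7/2:
  2·m_0 + 6·m_1 + 1·m_2 = 6(Δ_1 - Δ_0) = -9
  1·m_1 + 6·m_2 + 2·m_3 = 6(Δ_2 - Δ_1) = -27
Natural end conditions: m_0 = m_3 = 0.
Hence m_0 = 0, m_1 = -27/35, m_2 = -153/35, m_3 = 0.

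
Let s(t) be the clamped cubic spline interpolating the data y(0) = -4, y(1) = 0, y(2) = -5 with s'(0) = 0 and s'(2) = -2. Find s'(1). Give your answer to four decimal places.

Write m_i for s''(x_i). With h_i = 1, 1 and divided differences Δ_i = 4, -5, the continuity of s' gives the tridiagonal system
  1·m_0 + 4·m_1 + 1·m_2 = 6(Δ_1 - Δ_0) = -54
Clamped end conditions give two more equations: 2h_0·m_0 + h_0·m_1 = 6(Δ_0 - s'(0)) = 24 and h_1·m_1 + 2h_1·m_2 = 6(s'(2) - Δ_1) = 18.
Solving: m_0 = 49/2, m_1 = -25, m_2 = 43/2.
On [1, 2], s'(t) = b_1 + 2c_1·(t - 1) + 3d_1·(t - 1)² with b_1 = Δ_1 - h_1(2m_1 + m_2)/6 = -1/4, c_1 = m_1/2 = -25/2, d_1 = (m_2 - m_1)/(6h_1) = 31/4. So s'(1) = -1/4.

-0.2500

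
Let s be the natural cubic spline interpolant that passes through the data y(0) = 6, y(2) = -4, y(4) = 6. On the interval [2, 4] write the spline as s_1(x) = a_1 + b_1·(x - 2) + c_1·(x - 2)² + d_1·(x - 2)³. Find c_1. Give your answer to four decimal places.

3.7500

Let M_i = s''(x_i). Step sizes h_i = 2, 2; slopes of the chords Δ_i = (y_(i+1) - y_i)/h_i = -5, 5.
  2·M_0 + 8·M_1 + 2·M_2 = 6(Δ_1 - Δ_0) = 60
Natural end conditions: M_0 = M_2 = 0.
Solving: M_0 = 0, M_1 = 15/2, M_2 = 0.
On [2, 4], with s_1(x) = a_1 + b_1·(x - 2) + c_1·(x - 2)² + d_1·(x - 2)³: c_1 = M_1/2 = 15/4, d_1 = (M_2 - M_1)/(6h_1) = -5/8, b_1 = Δ_1 - h_1(2M_1 + M_2)/6 = 0.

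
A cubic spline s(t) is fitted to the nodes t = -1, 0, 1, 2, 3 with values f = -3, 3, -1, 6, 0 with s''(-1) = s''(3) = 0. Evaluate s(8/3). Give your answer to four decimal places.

3.3175

With M_i denoting the second derivative at x_i, h_i = 1, 1, 1, 1, and Δ_i = (y_(i+1) − y_i)/h_i = 6, -4, 7, -6:
  1·M_0 + 4·M_1 + 1·M_2 = 6(Δ_1 - Δ_0) = -60
  1·M_1 + 4·M_2 + 1·M_3 = 6(Δ_2 - Δ_1) = 66
  1·M_2 + 4·M_3 + 1·M_4 = 6(Δ_3 - Δ_2) = -78
Natural end conditions: M_0 = M_4 = 0.
Solving the tridiagonal system: M_0 = 0, M_1 = -621/28, M_2 = 201/7, M_3 = -747/28, M_4 = 0.
On [2, 3], s(t) = 6 + 81/28·(t - 2) - 747/56·(t - 2)² + 249/56·(t - 2)³.
With (t - 2) = 2/3: s(8/3) = 209/63.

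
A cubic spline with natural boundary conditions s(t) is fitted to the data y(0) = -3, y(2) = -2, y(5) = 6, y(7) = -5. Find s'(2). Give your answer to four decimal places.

2.5293

Write σ_i for s''(x_i). With h_i = 2, 3, 2 and divided differences Δ_i = 1/2, 8/3, -11/2, the continuity of s' gives the tridiagonal system
  2·σ_0 + 10·σ_1 + 3·σ_2 = 6(Δ_1 - Δ_0) = 13
  3·σ_1 + 10·σ_2 + 2·σ_3 = 6(Δ_2 - Δ_1) = -49
Natural end conditions: σ_0 = σ_3 = 0.
Hence σ_0 = 0, σ_1 = 277/91, σ_2 = -529/91, σ_3 = 0.
On [2, 5], s'(t) = b_1 + 2c_1·(t - 2) + 3d_1·(t - 2)² with b_1 = Δ_1 - h_1(2σ_1 + σ_2)/6 = 1381/546, c_1 = σ_1/2 = 277/182, d_1 = (σ_2 - σ_1)/(6h_1) = -31/63. So s'(2) = 1381/546.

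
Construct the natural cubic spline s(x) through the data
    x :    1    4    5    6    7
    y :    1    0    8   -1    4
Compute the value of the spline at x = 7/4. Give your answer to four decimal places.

-3.0141

Put σ_i = s'' at the i-th knot. Here h = (3, 1, 1, 1) and Δ = (-1/3, 8, -9, 5), so the interior equations h_(i-1)·σ_(i-1) + 2(h_(i-1)+h_i)·σ_i + h_i·σ_(i+1) = 6(Δ_i − Δ_(i-1)) read
  3·σ_0 + 8·σ_1 + 1·σ_2 = 6(Δ_1 - Δ_0) = 50
  1·σ_1 + 4·σ_2 + 1·σ_3 = 6(Δ_2 - Δ_1) = -102
  1·σ_2 + 4·σ_3 + 1·σ_4 = 6(Δ_3 - Δ_2) = 84
Natural end conditions: σ_0 = σ_4 = 0.
Solving: σ_0 = 0, σ_1 = 621/58, σ_2 = -1034/29, σ_3 = 1735/58, σ_4 = 0.
On [1, 4], s(x) = 1 - 1979/348·(x - 1) + 0·(x - 1)² + 69/116·(x - 1)³.
With (x - 1) = 3/4: s(7/4) = -22377/7424.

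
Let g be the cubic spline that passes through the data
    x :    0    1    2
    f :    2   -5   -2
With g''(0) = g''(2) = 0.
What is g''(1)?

Let M_i = g''(x_i). Step sizes h_i = 1, 1; slopes of the chords Δ_i = (y_(i+1) - y_i)/h_i = -7, 3.
  1·M_0 + 4·M_1 + 1·M_2 = 6(Δ_1 - Δ_0) = 60
Natural end conditions: M_0 = M_2 = 0.
Forward elimination and back-substitution give M_0 = 0, M_1 = 15, M_2 = 0.

15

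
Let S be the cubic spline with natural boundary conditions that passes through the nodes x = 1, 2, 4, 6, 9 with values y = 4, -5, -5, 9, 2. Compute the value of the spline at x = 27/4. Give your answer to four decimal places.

10.5060

Let M_i = S''(x_i). Step sizes h_i = 1, 2, 2, 3; slopes of the chords Δ_i = (y_(i+1) - y_i)/h_i = -9, 0, 7, -7/3.
  1·M_0 + 6·M_1 + 2·M_2 = 6(Δ_1 - Δ_0) = 54
  2·M_1 + 8·M_2 + 2·M_3 = 6(Δ_2 - Δ_1) = 42
  2·M_2 + 10·M_3 + 3·M_4 = 6(Δ_3 - Δ_2) = -56
Natural end conditions: M_0 = M_4 = 0.
Solving: M_0 = 0, M_1 = 95/13, M_2 = 66/13, M_3 = -86/13, M_4 = 0.
On [6, 9], S(x) = 9 + 167/39·(x - 6) - 43/13·(x - 6)² + 43/117·(x - 6)³.
With (x - 6) = 3/4: S(27/4) = 8741/832.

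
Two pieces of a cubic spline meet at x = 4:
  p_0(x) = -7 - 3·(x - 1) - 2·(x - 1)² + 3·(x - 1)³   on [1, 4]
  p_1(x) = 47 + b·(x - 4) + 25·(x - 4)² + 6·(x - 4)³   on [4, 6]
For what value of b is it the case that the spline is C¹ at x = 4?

p_0'(x) = -3 - 4·(x - 1) + 9·(x - 1)², so p_0'(4) = 66. On the right, p_1'(4) = b, so b = 66.

66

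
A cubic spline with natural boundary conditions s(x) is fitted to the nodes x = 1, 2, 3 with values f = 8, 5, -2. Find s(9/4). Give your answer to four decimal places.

Let M_i = s''(x_i). Step sizes h_i = 1, 1; slopes of the chords Δ_i = (y_(i+1) - y_i)/h_i = -3, -7.
  1·M_0 + 4·M_1 + 1·M_2 = 6(Δ_1 - Δ_0) = -24
Natural end conditions: M_0 = M_2 = 0.
Solving: M_0 = 0, M_1 = -6, M_2 = 0.
On [2, 3], s(x) = 5 - 5·(x - 2) - 3·(x - 2)² + 1·(x - 2)³.
With (x - 2) = 1/4: s(9/4) = 229/64.

3.5781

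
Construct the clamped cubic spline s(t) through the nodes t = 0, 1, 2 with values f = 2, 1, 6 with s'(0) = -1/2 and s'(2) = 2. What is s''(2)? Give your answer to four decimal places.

Let m_i = s''(x_i). Step sizes h_i = 1, 1; slopes of the chords Δ_i = (y_(i+1) - y_i)/h_i = -1, 5.
  1·m_0 + 4·m_1 + 1·m_2 = 6(Δ_1 - Δ_0) = 36
Clamped end conditions give two more equations: 2h_0·m_0 + h_0·m_1 = 6(Δ_0 - s'(0)) = -3 and h_1·m_1 + 2h_1·m_2 = 6(s'(2) - Δ_1) = -18.
Forward elimination and back-substitution give m_0 = -37/4, m_1 = 31/2, m_2 = -67/4.

-16.7500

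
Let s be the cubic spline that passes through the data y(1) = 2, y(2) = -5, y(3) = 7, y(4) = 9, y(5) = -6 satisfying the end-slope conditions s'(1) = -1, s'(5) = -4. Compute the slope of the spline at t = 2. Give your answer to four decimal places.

0.6607

Put M_i = s'' at the i-th knot. Here h = (1, 1, 1, 1) and Δ = (-7, 12, 2, -15), so the interior equations h_(i-1)·M_(i-1) + 2(h_(i-1)+h_i)·M_i + h_i·M_(i+1) = 6(Δ_i − Δ_(i-1)) read
  1·M_0 + 4·M_1 + 1·M_2 = 6(Δ_1 - Δ_0) = 114
  1·M_1 + 4·M_2 + 1·M_3 = 6(Δ_2 - Δ_1) = -60
  1·M_2 + 4·M_3 + 1·M_4 = 6(Δ_3 - Δ_2) = -102
Clamped end conditions give two more equations: 2h_0·M_0 + h_0·M_1 = 6(Δ_0 - s'(1)) = -36 and h_3·M_3 + 2h_3·M_4 = 6(s'(5) - Δ_3) = 66.
Solving the tridiagonal system: M_0 = -1101/28, M_1 = 597/14, M_2 = -69/4, M_3 = -471/14, M_4 = 1395/28.
On [2, 3], s'(t) = b_1 + 2c_1·(t - 2) + 3d_1·(t - 2)² with b_1 = Δ_1 - h_1(2M_1 + M_2)/6 = 37/56, c_1 = M_1/2 = 597/28, d_1 = (M_2 - M_1)/(6h_1) = -559/56. So s'(2) = 37/56.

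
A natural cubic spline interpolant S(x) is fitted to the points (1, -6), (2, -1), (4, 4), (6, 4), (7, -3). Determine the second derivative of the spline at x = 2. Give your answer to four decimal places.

-2.7000

Write M_i for S''(x_i). With h_i = 1, 2, 2, 1 and divided differences Δ_i = 5, 5/2, 0, -7, the continuity of S' gives the tridiagonal system
  1·M_0 + 6·M_1 + 2·M_2 = 6(Δ_1 - Δ_0) = -15
  2·M_1 + 8·M_2 + 2·M_3 = 6(Δ_2 - Δ_1) = -15
  2·M_2 + 6·M_3 + 1·M_4 = 6(Δ_3 - Δ_2) = -42
Natural end conditions: M_0 = M_4 = 0.
Solving the tridiagonal system: M_0 = 0, M_1 = -27/10, M_2 = 3/5, M_3 = -36/5, M_4 = 0.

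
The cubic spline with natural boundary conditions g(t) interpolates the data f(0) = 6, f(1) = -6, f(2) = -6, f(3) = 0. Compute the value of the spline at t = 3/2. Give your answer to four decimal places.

With M_i denoting the second derivative at x_i, h_i = 1, 1, 1, and Δ_i = (y_(i+1) − y_i)/h_i = -12, 0, 6:
  1·M_0 + 4·M_1 + 1·M_2 = 6(Δ_1 - Δ_0) = 72
  1·M_1 + 4·M_2 + 1·M_3 = 6(Δ_2 - Δ_1) = 36
Natural end conditions: M_0 = M_3 = 0.
Solving: M_0 = 0, M_1 = 84/5, M_2 = 24/5, M_3 = 0.
On [1, 2], g(t) = -6 - 32/5·(t - 1) + 42/5·(t - 1)² - 2·(t - 1)³.
With (t - 1) = 1/2: g(3/2) = -147/20.

-7.3500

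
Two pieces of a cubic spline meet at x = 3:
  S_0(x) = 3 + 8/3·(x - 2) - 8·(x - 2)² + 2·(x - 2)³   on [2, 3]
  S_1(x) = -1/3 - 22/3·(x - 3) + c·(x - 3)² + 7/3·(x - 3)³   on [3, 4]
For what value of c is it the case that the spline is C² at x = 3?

S_0''(x) = -16 + 12·(x - 2), so S_0''(3) = -4. On the right, S_1''(3) = 2c, so c = -2.

-2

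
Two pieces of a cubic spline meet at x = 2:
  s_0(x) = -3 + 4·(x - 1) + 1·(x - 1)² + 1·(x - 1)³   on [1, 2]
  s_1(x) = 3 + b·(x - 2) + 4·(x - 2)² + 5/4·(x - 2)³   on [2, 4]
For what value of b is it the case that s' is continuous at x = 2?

s_0'(x) = 4 + 2·(x - 1) + 3·(x - 1)², so s_0'(2) = 9. On the right, s_1'(2) = b, so b = 9.

9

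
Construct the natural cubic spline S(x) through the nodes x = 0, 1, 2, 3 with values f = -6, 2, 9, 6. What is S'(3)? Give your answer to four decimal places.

-5.6000

Write M_i for S''(x_i). With h_i = 1, 1, 1 and divided differences Δ_i = 8, 7, -3, the continuity of S' gives the tridiagonal system
  1·M_0 + 4·M_1 + 1·M_2 = 6(Δ_1 - Δ_0) = -6
  1·M_1 + 4·M_2 + 1·M_3 = 6(Δ_2 - Δ_1) = -60
Natural end conditions: M_0 = M_3 = 0.
Forward elimination and back-substitution give M_0 = 0, M_1 = 12/5, M_2 = -78/5, M_3 = 0.
On [2, 3], S'(x) = b_2 + 2c_2·(x - 2) + 3d_2·(x - 2)² with b_2 = Δ_2 - h_2(2M_2 + M_3)/6 = 11/5, c_2 = M_2/2 = -39/5, d_2 = (M_3 - M_2)/(6h_2) = 13/5. So S'(3) = -28/5.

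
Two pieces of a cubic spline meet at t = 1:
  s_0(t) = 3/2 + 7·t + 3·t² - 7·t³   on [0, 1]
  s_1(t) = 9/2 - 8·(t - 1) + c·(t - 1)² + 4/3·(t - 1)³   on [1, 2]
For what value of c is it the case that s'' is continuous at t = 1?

s_0''(t) = 6 - 42·t, so s_0''(1) = -36. On the right, s_1''(1) = 2c, so c = -18.

-18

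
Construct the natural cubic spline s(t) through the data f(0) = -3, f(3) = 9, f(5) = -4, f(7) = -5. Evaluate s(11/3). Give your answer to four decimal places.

5.2749

Put σ_i = s'' at the i-th knot. Here h = (3, 2, 2) and Δ = (4, -13/2, -1/2), so the interior equations h_(i-1)·σ_(i-1) + 2(h_(i-1)+h_i)·σ_i + h_i·σ_(i+1) = 6(Δ_i − Δ_(i-1)) read
  3·σ_0 + 10·σ_1 + 2·σ_2 = 6(Δ_1 - Δ_0) = -63
  2·σ_1 + 8·σ_2 + 2·σ_3 = 6(Δ_2 - Δ_1) = 36
Natural end conditions: σ_0 = σ_3 = 0.
Solving: σ_0 = 0, σ_1 = -144/19, σ_2 = 243/38, σ_3 = 0.
On [3, 5], s(t) = 9 - 68/19·(t - 3) - 72/19·(t - 3)² + 177/152·(t - 3)³.
With (t - 3) = 2/3: s(11/3) = 902/171.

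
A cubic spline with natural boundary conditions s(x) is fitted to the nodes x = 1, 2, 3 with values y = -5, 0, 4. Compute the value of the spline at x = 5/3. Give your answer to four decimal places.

Put σ_i = s'' at the i-th knot. Here h = (1, 1) and Δ = (5, 4), so the interior equations h_(i-1)·σ_(i-1) + 2(h_(i-1)+h_i)·σ_i + h_i·σ_(i+1) = 6(Δ_i − Δ_(i-1)) read
  1·σ_0 + 4·σ_1 + 1·σ_2 = 6(Δ_1 - Δ_0) = -6
Natural end conditions: σ_0 = σ_2 = 0.
Forward elimination and back-substitution give σ_0 = 0, σ_1 = -3/2, σ_2 = 0.
On [1, 2], s(x) = -5 + 21/4·(x - 1) + 0·(x - 1)² - 1/4·(x - 1)³.
With (x - 1) = 2/3: s(5/3) = -85/54.

-1.5741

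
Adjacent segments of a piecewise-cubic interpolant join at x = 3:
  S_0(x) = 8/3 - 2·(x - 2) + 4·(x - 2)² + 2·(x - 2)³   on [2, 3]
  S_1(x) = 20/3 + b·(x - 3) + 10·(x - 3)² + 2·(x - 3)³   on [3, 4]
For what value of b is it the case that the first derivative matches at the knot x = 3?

S_0'(x) = -2 + 8·(x - 2) + 6·(x - 2)², so S_0'(3) = 12. On the right, S_1'(3) = b, so b = 12.

12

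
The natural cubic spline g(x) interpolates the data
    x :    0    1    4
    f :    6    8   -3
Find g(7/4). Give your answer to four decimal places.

Write m_i for g''(x_i). With h_i = 1, 3 and divided differences Δ_i = 2, -11/3, the continuity of g' gives the tridiagonal system
  1·m_0 + 8·m_1 + 3·m_2 = 6(Δ_1 - Δ_0) = -34
Natural end conditions: m_0 = m_2 = 0.
Hence m_0 = 0, m_1 = -17/4, m_2 = 0.
On [1, 4], g(x) = 8 + 7/12·(x - 1) - 17/8·(x - 1)² + 17/72·(x - 1)³.
With (x - 1) = 3/4: g(7/4) = 3759/512.

7.3418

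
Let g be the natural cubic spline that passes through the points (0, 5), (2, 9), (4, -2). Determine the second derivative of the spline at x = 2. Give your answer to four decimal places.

-5.6250

With σ_i denoting the second derivative at x_i, h_i = 2, 2, and Δ_i = (y_(i+1) − y_i)/h_i = 2, -11/2:
  2·σ_0 + 8·σ_1 + 2·σ_2 = 6(Δ_1 - Δ_0) = -45
Natural end conditions: σ_0 = σ_2 = 0.
Forward elimination and back-substitution give σ_0 = 0, σ_1 = -45/8, σ_2 = 0.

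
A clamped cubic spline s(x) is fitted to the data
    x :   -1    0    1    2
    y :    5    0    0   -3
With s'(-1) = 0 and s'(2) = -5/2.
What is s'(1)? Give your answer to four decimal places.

With M_i denoting the second derivative at x_i, h_i = 1, 1, 1, and Δ_i = (y_(i+1) − y_i)/h_i = -5, 0, -3:
  1·M_0 + 4·M_1 + 1·M_2 = 6(Δ_1 - Δ_0) = 30
  1·M_1 + 4·M_2 + 1·M_3 = 6(Δ_2 - Δ_1) = -18
Clamped end conditions give two more equations: 2h_0·M_0 + h_0·M_1 = 6(Δ_0 - s'(-1)) = -30 and h_2·M_2 + 2h_2·M_3 = 6(s'(2) - Δ_2) = 3.
Solving: M_0 = -343/15, M_1 = 236/15, M_2 = -151/15, M_3 = 98/15.
On [1, 2], s'(x) = b_2 + 2c_2·(x - 1) + 3d_2·(x - 1)² with b_2 = Δ_2 - h_2(2M_2 + M_3)/6 = -11/15, c_2 = M_2/2 = -151/30, d_2 = (M_3 - M_2)/(6h_2) = 83/30. So s'(1) = -11/15.

-0.7333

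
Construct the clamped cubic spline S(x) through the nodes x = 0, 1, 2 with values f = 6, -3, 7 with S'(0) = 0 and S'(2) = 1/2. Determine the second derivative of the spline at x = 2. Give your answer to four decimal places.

Put m_i = S'' at the i-th knot. Here h = (1, 1) and Δ = (-9, 10), so the interior equations h_(i-1)·m_(i-1) + 2(h_(i-1)+h_i)·m_i + h_i·m_(i+1) = 6(Δ_i − Δ_(i-1)) read
  1·m_0 + 4·m_1 + 1·m_2 = 6(Δ_1 - Δ_0) = 114
Clamped end conditions give two more equations: 2h_0·m_0 + h_0·m_1 = 6(Δ_0 - S'(0)) = -54 and h_1·m_1 + 2h_1·m_2 = 6(S'(2) - Δ_1) = -57.
Forward elimination and back-substitution give m_0 = -221/4, m_1 = 113/2, m_2 = -227/4.

-56.7500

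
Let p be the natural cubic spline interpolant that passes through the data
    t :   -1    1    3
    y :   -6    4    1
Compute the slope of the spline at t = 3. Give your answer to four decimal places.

Let M_i = p''(x_i). Step sizes h_i = 2, 2; slopes of the chords Δ_i = (y_(i+1) - y_i)/h_i = 5, -3/2.
  2·M_0 + 8·M_1 + 2·M_2 = 6(Δ_1 - Δ_0) = -39
Natural end conditions: M_0 = M_2 = 0.
Forward elimination and back-substitution give M_0 = 0, M_1 = -39/8, M_2 = 0.
On [1, 3], p'(t) = b_1 + 2c_1·(t - 1) + 3d_1·(t - 1)² with b_1 = Δ_1 - h_1(2M_1 + M_2)/6 = 7/4, c_1 = M_1/2 = -39/16, d_1 = (M_2 - M_1)/(6h_1) = 13/32. So p'(3) = -25/8.

-3.1250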